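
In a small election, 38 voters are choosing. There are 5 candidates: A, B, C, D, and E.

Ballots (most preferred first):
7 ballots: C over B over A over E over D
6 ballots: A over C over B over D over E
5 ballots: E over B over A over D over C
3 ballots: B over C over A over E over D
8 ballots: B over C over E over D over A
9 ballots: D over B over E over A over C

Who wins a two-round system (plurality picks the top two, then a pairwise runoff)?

B

Round 1 first-place votes: A 6, B 11, C 7, D 9, E 5. B and D advance.
Runoff: B is ranked above D on 29 ballots, D above B on 9.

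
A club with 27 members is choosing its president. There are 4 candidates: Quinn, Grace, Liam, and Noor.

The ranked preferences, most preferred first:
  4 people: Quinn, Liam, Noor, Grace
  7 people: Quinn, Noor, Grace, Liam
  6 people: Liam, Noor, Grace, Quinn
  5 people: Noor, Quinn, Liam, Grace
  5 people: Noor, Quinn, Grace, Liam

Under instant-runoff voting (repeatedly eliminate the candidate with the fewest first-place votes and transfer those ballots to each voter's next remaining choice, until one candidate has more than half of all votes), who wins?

Round 1: Quinn 11, Grace 0, Liam 6, Noor 10. Grace eliminated.
Round 2: Quinn 11, Liam 6, Noor 10. Liam eliminated.
Round 3: Quinn 11, Noor 16. Noor has a majority (≥14).

Noor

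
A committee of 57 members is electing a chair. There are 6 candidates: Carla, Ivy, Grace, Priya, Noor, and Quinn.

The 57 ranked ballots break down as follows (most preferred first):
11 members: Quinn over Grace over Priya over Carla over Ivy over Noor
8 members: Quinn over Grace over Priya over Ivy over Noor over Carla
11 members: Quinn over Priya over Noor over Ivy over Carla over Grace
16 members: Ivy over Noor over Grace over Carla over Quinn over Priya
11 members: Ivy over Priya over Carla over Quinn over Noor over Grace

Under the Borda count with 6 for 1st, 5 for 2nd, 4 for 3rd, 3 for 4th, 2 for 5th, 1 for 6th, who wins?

Carla: 11×3 + 8×1 + 11×2 + 16×3 + 11×4 = 155
Ivy: 11×2 + 8×3 + 11×3 + 16×6 + 11×6 = 241
Grace: 11×5 + 8×5 + 11×1 + 16×4 + 11×1 = 181
Priya: 11×4 + 8×4 + 11×5 + 16×1 + 11×5 = 202
Noor: 11×1 + 8×2 + 11×4 + 16×5 + 11×2 = 173
Quinn: 11×6 + 8×6 + 11×6 + 16×2 + 11×3 = 245

Quinn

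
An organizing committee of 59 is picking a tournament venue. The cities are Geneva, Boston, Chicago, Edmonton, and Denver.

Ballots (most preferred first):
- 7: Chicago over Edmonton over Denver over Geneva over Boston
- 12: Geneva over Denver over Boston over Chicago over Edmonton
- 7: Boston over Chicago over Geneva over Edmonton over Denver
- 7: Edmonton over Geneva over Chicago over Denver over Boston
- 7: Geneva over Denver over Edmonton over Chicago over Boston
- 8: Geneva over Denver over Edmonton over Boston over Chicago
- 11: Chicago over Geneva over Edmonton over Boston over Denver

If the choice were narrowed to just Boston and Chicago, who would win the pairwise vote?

Boston is ranked above Chicago on 27 ballots; Chicago above Boston on 32.

Chicago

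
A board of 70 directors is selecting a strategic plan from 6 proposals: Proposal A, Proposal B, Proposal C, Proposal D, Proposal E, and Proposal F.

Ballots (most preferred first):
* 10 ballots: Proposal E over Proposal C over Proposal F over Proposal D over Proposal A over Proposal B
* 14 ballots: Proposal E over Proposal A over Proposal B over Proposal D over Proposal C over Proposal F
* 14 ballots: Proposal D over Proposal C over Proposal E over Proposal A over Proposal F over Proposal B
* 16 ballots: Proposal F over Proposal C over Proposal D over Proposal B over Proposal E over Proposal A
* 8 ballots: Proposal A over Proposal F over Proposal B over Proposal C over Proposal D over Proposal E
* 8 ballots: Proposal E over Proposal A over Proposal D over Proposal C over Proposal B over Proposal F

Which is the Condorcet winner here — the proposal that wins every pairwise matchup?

Proposal D

Proposal D vs Proposal A: 40–30
Proposal D vs Proposal B: 48–22
Proposal D vs Proposal C: 36–34
Proposal D vs Proposal E: 38–32
Proposal D vs Proposal F: 36–34
Proposal D beats every other proposal.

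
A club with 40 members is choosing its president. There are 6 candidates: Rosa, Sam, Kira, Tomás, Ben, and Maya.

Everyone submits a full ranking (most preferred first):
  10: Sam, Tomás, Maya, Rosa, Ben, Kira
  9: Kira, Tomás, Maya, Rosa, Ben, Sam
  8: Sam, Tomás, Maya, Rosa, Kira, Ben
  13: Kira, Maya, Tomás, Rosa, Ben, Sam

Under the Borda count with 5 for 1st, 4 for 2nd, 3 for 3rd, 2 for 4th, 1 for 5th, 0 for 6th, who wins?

Tomás

Rosa: 10×2 + 9×2 + 8×2 + 13×2 = 80
Sam: 10×5 + 9×0 + 8×5 + 13×0 = 90
Kira: 10×0 + 9×5 + 8×1 + 13×5 = 118
Tomás: 10×4 + 9×4 + 8×4 + 13×3 = 147
Ben: 10×1 + 9×1 + 8×0 + 13×1 = 32
Maya: 10×3 + 9×3 + 8×3 + 13×4 = 133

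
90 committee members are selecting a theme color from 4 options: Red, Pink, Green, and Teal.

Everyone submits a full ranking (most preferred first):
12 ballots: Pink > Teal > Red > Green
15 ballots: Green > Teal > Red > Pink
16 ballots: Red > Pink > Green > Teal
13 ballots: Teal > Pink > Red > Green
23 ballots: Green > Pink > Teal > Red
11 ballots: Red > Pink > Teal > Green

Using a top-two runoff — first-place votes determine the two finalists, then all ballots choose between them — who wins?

Round 1 first-place votes: Red 27, Pink 12, Green 38, Teal 13. Green and Red advance.
Runoff: Green is ranked above Red on 38 ballots, Red above Green on 52.

Red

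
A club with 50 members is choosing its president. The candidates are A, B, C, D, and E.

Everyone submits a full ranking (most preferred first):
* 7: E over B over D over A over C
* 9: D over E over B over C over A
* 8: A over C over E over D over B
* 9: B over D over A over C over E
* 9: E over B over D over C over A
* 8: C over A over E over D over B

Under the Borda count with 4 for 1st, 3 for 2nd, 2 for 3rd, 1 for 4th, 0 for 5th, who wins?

E

A: 7×1 + 9×0 + 8×4 + 9×2 + 9×0 + 8×3 = 81
B: 7×3 + 9×2 + 8×0 + 9×4 + 9×3 + 8×0 = 102
C: 7×0 + 9×1 + 8×3 + 9×1 + 9×1 + 8×4 = 83
D: 7×2 + 9×4 + 8×1 + 9×3 + 9×2 + 8×1 = 111
E: 7×4 + 9×3 + 8×2 + 9×0 + 9×4 + 8×2 = 123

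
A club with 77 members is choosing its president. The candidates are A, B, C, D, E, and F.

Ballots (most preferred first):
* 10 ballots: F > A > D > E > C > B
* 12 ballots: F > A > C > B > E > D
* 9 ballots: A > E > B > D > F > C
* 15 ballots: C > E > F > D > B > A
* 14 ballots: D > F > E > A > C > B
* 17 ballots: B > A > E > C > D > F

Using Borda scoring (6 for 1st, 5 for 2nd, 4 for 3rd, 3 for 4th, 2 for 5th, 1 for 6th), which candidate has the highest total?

A: 10×5 + 12×5 + 9×6 + 15×1 + 14×3 + 17×5 = 306
B: 10×1 + 12×3 + 9×4 + 15×2 + 14×1 + 17×6 = 228
C: 10×2 + 12×4 + 9×1 + 15×6 + 14×2 + 17×3 = 246
D: 10×4 + 12×1 + 9×3 + 15×3 + 14×6 + 17×2 = 242
E: 10×3 + 12×2 + 9×5 + 15×5 + 14×4 + 17×4 = 298
F: 10×6 + 12×6 + 9×2 + 15×4 + 14×5 + 17×1 = 297

A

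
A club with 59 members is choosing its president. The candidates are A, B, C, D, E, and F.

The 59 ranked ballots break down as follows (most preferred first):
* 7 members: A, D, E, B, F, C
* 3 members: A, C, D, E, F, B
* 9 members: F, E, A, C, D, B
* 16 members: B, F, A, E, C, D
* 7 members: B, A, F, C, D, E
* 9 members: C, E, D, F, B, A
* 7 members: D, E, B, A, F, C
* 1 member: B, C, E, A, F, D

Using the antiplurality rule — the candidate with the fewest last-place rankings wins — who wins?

F

Last-place votes: A 9, B 12, C 14, D 17, E 7, F 0.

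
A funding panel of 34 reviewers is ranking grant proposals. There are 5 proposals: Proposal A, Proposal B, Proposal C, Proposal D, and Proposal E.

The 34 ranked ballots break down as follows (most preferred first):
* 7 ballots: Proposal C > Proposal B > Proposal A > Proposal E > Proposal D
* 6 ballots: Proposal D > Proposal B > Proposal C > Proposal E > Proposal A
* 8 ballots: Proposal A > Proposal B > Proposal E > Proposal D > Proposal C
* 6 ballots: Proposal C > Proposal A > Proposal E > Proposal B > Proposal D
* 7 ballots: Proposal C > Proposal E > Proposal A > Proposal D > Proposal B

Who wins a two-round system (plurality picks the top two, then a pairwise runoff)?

Round 1 first-place votes: Proposal A 8, Proposal B 0, Proposal C 20, Proposal D 6, Proposal E 0. Proposal C and Proposal A advance.
Runoff: Proposal C is ranked above Proposal A on 26 ballots, Proposal A above Proposal C on 8.

Proposal C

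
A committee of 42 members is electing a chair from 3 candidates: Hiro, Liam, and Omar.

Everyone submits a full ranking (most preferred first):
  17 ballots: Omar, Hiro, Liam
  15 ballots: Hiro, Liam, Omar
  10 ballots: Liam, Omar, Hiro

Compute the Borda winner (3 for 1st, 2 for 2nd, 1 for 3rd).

Hiro

Hiro: 17×2 + 15×3 + 10×1 = 89
Liam: 17×1 + 15×2 + 10×3 = 77
Omar: 17×3 + 15×1 + 10×2 = 86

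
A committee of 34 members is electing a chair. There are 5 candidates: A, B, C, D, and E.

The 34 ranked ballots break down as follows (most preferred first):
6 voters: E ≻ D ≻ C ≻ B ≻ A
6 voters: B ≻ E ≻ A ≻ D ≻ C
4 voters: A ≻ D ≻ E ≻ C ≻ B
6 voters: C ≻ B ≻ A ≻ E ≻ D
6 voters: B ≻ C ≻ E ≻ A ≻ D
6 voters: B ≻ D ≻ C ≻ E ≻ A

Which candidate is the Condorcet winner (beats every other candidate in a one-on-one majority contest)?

B vs A: 30–4
B vs C: 18–16
B vs D: 24–10
B vs E: 24–10
B beats every other candidate.

B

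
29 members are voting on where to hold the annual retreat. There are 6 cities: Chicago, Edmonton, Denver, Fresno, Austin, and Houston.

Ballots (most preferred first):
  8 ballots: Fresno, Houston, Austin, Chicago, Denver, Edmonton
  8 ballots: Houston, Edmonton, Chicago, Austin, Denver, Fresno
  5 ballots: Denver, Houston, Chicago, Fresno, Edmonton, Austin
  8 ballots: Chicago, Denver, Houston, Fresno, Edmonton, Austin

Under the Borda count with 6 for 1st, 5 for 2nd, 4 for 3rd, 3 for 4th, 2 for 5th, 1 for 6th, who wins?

Chicago: 8×3 + 8×4 + 5×4 + 8×6 = 124
Edmonton: 8×1 + 8×5 + 5×2 + 8×2 = 74
Denver: 8×2 + 8×2 + 5×6 + 8×5 = 102
Fresno: 8×6 + 8×1 + 5×3 + 8×3 = 95
Austin: 8×4 + 8×3 + 5×1 + 8×1 = 69
Houston: 8×5 + 8×6 + 5×5 + 8×4 = 145

Houston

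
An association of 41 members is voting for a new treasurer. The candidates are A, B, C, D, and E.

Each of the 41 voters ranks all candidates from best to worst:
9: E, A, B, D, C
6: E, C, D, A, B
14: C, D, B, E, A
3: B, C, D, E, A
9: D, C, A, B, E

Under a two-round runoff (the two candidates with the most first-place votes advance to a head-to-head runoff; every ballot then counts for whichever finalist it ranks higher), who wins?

Round 1 first-place votes: A 0, B 3, C 14, D 9, E 15. E and C advance.
Runoff: E is ranked above C on 15 ballots, C above E on 26.

C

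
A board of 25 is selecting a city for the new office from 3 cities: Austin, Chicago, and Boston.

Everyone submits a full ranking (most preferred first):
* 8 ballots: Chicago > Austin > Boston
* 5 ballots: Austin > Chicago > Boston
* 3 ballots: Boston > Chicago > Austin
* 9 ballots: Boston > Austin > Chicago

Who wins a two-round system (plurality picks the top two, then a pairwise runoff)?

Chicago

Round 1 first-place votes: Austin 5, Chicago 8, Boston 12. Boston and Chicago advance.
Runoff: Boston is ranked above Chicago on 12 ballots, Chicago above Boston on 13.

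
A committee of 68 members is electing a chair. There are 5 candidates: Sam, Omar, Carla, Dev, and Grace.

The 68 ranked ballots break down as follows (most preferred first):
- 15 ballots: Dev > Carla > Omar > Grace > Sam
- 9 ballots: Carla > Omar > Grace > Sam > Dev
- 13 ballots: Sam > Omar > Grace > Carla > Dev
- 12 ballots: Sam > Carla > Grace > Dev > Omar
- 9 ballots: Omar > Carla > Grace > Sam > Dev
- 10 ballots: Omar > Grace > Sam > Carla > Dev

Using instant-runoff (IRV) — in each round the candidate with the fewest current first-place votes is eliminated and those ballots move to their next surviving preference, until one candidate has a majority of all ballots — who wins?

Round 1: Sam 25, Omar 19, Carla 9, Dev 15, Grace 0. Grace eliminated.
Round 2: Sam 25, Omar 19, Carla 9, Dev 15. Carla eliminated.
Round 3: Sam 25, Omar 28, Dev 15. Dev eliminated.
Round 4: Sam 25, Omar 43. Omar has a majority (≥35).

Omar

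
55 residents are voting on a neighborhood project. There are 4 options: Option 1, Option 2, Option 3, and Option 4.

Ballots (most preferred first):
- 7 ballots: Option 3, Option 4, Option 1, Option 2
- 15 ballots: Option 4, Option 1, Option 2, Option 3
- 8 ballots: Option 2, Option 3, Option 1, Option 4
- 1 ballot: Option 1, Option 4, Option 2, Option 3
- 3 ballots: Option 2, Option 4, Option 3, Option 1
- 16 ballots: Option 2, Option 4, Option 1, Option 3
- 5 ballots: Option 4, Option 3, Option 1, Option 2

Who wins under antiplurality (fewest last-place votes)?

Option 1

Last-place votes: Option 1 3, Option 2 12, Option 3 32, Option 4 8.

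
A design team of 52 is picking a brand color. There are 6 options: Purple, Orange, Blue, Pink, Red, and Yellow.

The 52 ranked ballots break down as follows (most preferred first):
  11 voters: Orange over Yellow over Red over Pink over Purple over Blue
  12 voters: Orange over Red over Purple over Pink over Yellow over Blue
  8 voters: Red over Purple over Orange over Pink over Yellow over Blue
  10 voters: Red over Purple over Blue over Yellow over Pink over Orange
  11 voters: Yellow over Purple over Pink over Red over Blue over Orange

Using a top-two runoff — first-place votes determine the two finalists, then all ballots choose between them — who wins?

Round 1 first-place votes: Purple 0, Orange 23, Blue 0, Pink 0, Red 18, Yellow 11. Orange and Red advance.
Runoff: Orange is ranked above Red on 23 ballots, Red above Orange on 29.

Red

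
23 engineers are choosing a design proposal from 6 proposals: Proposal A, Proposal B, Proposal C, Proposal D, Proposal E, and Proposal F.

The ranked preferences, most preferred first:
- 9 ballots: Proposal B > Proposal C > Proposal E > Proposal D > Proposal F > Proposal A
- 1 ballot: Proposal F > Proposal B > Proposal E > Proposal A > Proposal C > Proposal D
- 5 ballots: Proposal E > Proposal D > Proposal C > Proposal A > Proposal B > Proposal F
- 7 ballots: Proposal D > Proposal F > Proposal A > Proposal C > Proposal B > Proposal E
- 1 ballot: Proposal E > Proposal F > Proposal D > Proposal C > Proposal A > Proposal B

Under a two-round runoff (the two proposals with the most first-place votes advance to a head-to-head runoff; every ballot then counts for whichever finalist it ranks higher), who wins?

Round 1 first-place votes: Proposal A 0, Proposal B 9, Proposal C 0, Proposal D 7, Proposal E 6, Proposal F 1. Proposal B and Proposal D advance.
Runoff: Proposal B is ranked above Proposal D on 10 ballots, Proposal D above Proposal B on 13.

Proposal D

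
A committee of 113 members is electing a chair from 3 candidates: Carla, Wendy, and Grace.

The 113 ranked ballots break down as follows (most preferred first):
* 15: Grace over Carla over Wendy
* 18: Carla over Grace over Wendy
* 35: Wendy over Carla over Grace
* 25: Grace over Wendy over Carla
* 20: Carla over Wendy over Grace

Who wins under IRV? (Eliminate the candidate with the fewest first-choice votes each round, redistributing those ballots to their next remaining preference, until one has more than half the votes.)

Carla

Round 1: Carla 38, Wendy 35, Grace 40. Wendy eliminated.
Round 2: Carla 73, Grace 40. Carla has a majority (≥57).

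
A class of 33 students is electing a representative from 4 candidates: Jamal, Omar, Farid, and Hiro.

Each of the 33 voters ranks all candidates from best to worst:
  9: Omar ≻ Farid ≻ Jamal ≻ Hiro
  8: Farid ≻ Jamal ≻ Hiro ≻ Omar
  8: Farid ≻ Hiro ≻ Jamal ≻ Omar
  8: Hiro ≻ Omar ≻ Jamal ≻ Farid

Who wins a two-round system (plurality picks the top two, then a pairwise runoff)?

Omar

Round 1 first-place votes: Jamal 0, Omar 9, Farid 16, Hiro 8. Farid and Omar advance.
Runoff: Farid is ranked above Omar on 16 ballots, Omar above Farid on 17.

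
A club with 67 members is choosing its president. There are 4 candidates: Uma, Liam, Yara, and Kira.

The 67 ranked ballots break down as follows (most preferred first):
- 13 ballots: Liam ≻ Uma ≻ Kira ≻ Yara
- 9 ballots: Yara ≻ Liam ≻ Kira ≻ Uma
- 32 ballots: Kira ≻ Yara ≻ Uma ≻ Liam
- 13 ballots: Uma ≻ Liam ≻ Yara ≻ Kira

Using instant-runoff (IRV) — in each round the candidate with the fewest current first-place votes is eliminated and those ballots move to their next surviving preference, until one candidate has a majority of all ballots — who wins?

Liam

Round 1: Uma 13, Liam 13, Yara 9, Kira 32. Yara eliminated.
Round 2: Uma 13, Liam 22, Kira 32. Uma eliminated.
Round 3: Liam 35, Kira 32. Liam has a majority (≥34).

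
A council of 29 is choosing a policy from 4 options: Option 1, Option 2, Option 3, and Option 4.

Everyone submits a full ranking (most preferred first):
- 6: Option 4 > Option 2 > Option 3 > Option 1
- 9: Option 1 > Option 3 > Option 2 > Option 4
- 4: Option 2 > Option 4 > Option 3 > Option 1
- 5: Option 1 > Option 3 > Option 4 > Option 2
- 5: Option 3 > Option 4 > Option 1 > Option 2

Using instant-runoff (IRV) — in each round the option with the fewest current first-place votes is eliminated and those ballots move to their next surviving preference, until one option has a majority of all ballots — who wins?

Option 4

Round 1: Option 1 14, Option 2 4, Option 3 5, Option 4 6. Option 2 eliminated.
Round 2: Option 1 14, Option 3 5, Option 4 10. Option 3 eliminated.
Round 3: Option 1 14, Option 4 15. Option 4 has a majority (≥15).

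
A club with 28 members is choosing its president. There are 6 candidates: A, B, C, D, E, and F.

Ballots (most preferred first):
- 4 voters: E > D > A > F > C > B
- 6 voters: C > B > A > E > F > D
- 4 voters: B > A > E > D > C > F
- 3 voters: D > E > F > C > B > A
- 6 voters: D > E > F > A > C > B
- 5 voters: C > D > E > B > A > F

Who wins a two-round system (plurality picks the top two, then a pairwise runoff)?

Round 1 first-place votes: A 0, B 4, C 11, D 9, E 4, F 0. C and D advance.
Runoff: C is ranked above D on 11 ballots, D above C on 17.

D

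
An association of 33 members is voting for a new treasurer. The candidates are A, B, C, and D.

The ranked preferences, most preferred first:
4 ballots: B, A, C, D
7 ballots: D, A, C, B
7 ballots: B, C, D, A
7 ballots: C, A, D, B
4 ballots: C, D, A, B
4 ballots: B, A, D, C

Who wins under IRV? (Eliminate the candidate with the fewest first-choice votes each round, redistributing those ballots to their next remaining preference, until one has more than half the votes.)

Round 1: A 0, B 15, C 11, D 7. A eliminated.
Round 2: B 15, C 11, D 7. D eliminated.
Round 3: B 15, C 18. C has a majority (≥17).

C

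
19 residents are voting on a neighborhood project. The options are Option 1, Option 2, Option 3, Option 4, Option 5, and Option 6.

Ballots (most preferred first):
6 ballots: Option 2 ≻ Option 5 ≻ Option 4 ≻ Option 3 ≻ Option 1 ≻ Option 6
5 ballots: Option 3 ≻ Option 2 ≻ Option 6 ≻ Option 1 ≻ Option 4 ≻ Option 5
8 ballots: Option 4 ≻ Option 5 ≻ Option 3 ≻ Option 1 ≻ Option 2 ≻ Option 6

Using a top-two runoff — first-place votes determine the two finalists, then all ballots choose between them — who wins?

Round 1 first-place votes: Option 1 0, Option 2 6, Option 3 5, Option 4 8, Option 5 0, Option 6 0. Option 4 and Option 2 advance.
Runoff: Option 4 is ranked above Option 2 on 8 ballots, Option 2 above Option 4 on 11.

Option 2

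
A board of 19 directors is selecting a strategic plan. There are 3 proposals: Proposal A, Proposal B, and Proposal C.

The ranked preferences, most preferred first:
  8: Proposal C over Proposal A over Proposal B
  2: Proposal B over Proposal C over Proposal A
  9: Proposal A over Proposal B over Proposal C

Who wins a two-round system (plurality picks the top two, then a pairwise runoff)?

Proposal C

Round 1 first-place votes: Proposal A 9, Proposal B 2, Proposal C 8. Proposal A and Proposal C advance.
Runoff: Proposal A is ranked above Proposal C on 9 ballots, Proposal C above Proposal A on 10.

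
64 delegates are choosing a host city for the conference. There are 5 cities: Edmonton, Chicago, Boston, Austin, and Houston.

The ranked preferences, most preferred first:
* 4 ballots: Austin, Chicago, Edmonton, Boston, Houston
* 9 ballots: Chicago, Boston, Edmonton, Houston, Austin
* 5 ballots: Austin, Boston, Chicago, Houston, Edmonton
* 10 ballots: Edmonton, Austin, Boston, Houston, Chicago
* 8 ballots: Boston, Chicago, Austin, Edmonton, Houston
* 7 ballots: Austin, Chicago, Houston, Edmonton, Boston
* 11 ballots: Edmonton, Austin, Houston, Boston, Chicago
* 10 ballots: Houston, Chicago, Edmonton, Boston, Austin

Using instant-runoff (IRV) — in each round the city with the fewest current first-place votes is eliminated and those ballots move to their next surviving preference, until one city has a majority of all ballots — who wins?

Round 1: Edmonton 21, Chicago 9, Boston 8, Austin 16, Houston 10. Boston eliminated.
Round 2: Edmonton 21, Chicago 17, Austin 16, Houston 10. Houston eliminated.
Round 3: Edmonton 21, Chicago 27, Austin 16. Austin eliminated.
Round 4: Edmonton 21, Chicago 43. Chicago has a majority (≥33).

Chicago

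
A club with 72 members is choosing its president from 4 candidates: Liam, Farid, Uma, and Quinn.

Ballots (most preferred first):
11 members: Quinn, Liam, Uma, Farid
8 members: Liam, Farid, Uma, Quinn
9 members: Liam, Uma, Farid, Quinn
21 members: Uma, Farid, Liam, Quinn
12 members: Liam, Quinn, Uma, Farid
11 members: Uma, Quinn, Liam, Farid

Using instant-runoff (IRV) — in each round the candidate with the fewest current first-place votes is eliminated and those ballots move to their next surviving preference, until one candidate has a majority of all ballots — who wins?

Liam

Round 1: Liam 29, Farid 0, Uma 32, Quinn 11. Farid eliminated.
Round 2: Liam 29, Uma 32, Quinn 11. Quinn eliminated.
Round 3: Liam 40, Uma 32. Liam has a majority (≥37).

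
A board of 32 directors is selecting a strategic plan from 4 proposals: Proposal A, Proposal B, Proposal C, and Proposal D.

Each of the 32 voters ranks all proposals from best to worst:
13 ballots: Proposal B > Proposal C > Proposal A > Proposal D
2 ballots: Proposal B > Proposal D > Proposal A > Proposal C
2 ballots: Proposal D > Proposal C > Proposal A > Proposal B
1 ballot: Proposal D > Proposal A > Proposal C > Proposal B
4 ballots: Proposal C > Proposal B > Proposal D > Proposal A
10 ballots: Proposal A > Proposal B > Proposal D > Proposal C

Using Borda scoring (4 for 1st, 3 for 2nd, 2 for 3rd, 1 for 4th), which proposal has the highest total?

Proposal B

Proposal A: 13×2 + 2×2 + 2×2 + 1×3 + 4×1 + 10×4 = 81
Proposal B: 13×4 + 2×4 + 2×1 + 1×1 + 4×3 + 10×3 = 105
Proposal C: 13×3 + 2×1 + 2×3 + 1×2 + 4×4 + 10×1 = 75
Proposal D: 13×1 + 2×3 + 2×4 + 1×4 + 4×2 + 10×2 = 59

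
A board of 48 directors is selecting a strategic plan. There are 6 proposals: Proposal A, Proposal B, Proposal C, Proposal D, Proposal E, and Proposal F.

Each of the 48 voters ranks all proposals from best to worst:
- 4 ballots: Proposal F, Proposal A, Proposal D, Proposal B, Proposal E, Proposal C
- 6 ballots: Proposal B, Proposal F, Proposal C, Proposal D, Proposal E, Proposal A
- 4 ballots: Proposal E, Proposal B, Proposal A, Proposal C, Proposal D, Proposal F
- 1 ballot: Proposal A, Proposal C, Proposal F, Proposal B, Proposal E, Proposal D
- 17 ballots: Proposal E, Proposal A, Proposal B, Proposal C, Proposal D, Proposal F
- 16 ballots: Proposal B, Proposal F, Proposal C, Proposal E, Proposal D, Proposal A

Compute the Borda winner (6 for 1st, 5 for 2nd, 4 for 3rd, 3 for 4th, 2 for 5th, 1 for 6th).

Proposal A: 4×5 + 6×1 + 4×4 + 1×6 + 17×5 + 16×1 = 149
Proposal B: 4×3 + 6×6 + 4×5 + 1×3 + 17×4 + 16×6 = 235
Proposal C: 4×1 + 6×4 + 4×3 + 1×5 + 17×3 + 16×4 = 160
Proposal D: 4×4 + 6×3 + 4×2 + 1×1 + 17×2 + 16×2 = 109
Proposal E: 4×2 + 6×2 + 4×6 + 1×2 + 17×6 + 16×3 = 196
Proposal F: 4×6 + 6×5 + 4×1 + 1×4 + 17×1 + 16×5 = 159

Proposal B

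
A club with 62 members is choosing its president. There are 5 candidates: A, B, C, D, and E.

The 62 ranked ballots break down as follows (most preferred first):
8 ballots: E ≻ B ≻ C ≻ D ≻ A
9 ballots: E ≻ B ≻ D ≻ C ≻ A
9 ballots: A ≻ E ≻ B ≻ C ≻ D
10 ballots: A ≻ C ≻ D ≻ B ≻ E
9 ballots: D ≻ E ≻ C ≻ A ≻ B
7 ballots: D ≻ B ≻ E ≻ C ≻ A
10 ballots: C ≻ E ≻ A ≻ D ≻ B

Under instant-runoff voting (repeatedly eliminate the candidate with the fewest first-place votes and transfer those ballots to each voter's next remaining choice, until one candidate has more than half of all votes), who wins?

Round 1: A 19, B 0, C 10, D 16, E 17. B eliminated.
Round 2: A 19, C 10, D 16, E 17. C eliminated.
Round 3: A 19, D 16, E 27. D eliminated.
Round 4: A 19, E 43. E has a majority (≥32).

E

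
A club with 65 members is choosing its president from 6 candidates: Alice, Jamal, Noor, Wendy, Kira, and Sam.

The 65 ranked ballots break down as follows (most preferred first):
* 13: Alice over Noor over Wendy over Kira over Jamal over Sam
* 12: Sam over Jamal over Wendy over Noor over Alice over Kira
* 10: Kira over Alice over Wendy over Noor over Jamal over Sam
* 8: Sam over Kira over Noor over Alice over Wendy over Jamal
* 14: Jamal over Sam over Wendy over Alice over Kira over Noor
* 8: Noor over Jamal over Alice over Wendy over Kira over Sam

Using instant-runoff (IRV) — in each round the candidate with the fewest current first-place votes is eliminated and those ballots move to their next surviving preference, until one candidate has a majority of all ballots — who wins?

Jamal

Round 1: Alice 13, Jamal 14, Noor 8, Wendy 0, Kira 10, Sam 20. Wendy eliminated.
Round 2: Alice 13, Jamal 14, Noor 8, Kira 10, Sam 20. Noor eliminated.
Round 3: Alice 13, Jamal 22, Kira 10, Sam 20. Kira eliminated.
Round 4: Alice 23, Jamal 22, Sam 20. Sam eliminated.
Round 5: Alice 31, Jamal 34. Jamal has a majority (≥33).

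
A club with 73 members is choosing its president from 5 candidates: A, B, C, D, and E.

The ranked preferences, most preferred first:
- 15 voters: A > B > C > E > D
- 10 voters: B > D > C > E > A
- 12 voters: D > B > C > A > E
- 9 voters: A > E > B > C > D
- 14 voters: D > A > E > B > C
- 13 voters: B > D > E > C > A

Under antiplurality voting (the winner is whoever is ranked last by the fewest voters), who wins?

Last-place votes: A 23, B 0, C 14, D 24, E 12.

B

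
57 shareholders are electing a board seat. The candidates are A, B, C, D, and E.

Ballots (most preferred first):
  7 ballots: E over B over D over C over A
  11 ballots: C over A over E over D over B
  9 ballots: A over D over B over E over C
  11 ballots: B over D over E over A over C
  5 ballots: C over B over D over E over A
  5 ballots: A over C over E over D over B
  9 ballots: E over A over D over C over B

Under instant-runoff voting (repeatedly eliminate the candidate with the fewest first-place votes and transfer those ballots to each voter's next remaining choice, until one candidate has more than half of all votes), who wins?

E

Round 1: A 14, B 11, C 16, D 0, E 16. D eliminated.
Round 2: A 14, B 11, C 16, E 16. B eliminated.
Round 3: A 14, C 16, E 27. A eliminated.
Round 4: C 21, E 36. E has a majority (≥29).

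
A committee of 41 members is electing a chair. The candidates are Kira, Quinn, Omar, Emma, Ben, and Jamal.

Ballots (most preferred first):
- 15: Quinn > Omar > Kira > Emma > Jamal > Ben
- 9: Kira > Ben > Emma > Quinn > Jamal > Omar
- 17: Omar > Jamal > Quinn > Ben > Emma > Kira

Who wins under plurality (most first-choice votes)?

Omar

First-place votes: Kira 9, Quinn 15, Omar 17, Emma 0, Ben 0, Jamal 0.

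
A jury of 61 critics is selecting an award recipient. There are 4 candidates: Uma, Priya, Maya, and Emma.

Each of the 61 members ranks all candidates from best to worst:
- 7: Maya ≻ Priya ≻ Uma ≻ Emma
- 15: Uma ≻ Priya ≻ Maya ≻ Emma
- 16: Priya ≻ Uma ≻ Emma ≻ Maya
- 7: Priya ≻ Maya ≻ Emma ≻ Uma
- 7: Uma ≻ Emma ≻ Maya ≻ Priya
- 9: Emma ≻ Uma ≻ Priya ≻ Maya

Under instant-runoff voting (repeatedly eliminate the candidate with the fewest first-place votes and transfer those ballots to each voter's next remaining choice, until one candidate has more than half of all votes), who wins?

Round 1: Uma 22, Priya 23, Maya 7, Emma 9. Maya eliminated.
Round 2: Uma 22, Priya 30, Emma 9. Emma eliminated.
Round 3: Uma 31, Priya 30. Uma has a majority (≥31).

Uma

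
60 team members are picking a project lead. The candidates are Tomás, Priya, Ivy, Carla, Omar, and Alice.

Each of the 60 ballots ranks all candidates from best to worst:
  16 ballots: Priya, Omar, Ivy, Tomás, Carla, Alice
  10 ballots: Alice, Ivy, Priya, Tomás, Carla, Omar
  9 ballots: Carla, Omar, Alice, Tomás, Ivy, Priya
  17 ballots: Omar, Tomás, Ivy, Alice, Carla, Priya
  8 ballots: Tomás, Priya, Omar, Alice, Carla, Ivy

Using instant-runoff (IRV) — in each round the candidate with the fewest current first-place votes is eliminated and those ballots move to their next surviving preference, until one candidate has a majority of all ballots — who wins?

Round 1: Tomás 8, Priya 16, Ivy 0, Carla 9, Omar 17, Alice 10. Ivy eliminated.
Round 2: Tomás 8, Priya 16, Carla 9, Omar 17, Alice 10. Tomás eliminated.
Round 3: Priya 24, Carla 9, Omar 17, Alice 10. Carla eliminated.
Round 4: Priya 24, Omar 26, Alice 10. Alice eliminated.
Round 5: Priya 34, Omar 26. Priya has a majority (≥31).

Priya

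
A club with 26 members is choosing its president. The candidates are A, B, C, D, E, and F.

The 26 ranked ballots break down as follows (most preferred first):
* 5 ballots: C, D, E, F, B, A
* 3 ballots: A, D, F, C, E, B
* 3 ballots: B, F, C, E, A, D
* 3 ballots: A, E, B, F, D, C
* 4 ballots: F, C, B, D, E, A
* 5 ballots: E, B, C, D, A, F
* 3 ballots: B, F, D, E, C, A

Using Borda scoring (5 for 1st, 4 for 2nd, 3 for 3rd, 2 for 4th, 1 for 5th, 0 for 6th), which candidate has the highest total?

B

A: 5×0 + 3×5 + 3×1 + 3×5 + 4×0 + 5×1 + 3×0 = 38
B: 5×1 + 3×0 + 3×5 + 3×3 + 4×3 + 5×4 + 3×5 = 76
C: 5×5 + 3×2 + 3×3 + 3×0 + 4×4 + 5×3 + 3×1 = 74
D: 5×4 + 3×4 + 3×0 + 3×1 + 4×2 + 5×2 + 3×3 = 62
E: 5×3 + 3×1 + 3×2 + 3×4 + 4×1 + 5×5 + 3×2 = 71
F: 5×2 + 3×3 + 3×4 + 3×2 + 4×5 + 5×0 + 3×4 = 69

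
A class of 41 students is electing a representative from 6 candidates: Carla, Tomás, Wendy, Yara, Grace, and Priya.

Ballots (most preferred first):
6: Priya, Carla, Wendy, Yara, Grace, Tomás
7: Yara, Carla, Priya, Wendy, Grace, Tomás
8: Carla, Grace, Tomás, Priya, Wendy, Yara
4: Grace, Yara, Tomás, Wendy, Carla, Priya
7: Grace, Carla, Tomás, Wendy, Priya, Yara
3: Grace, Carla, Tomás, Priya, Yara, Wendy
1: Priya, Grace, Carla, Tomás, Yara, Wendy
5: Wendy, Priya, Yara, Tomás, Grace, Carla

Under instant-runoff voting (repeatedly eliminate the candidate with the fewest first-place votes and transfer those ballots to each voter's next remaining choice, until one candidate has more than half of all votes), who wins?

Carla

Round 1: Carla 8, Tomás 0, Wendy 5, Yara 7, Grace 14, Priya 7. Tomás eliminated.
Round 2: Carla 8, Wendy 5, Yara 7, Grace 14, Priya 7. Wendy eliminated.
Round 3: Carla 8, Yara 7, Grace 14, Priya 12. Yara eliminated.
Round 4: Carla 15, Grace 14, Priya 12. Priya eliminated.
Round 5: Carla 21, Grace 20. Carla has a majority (≥21).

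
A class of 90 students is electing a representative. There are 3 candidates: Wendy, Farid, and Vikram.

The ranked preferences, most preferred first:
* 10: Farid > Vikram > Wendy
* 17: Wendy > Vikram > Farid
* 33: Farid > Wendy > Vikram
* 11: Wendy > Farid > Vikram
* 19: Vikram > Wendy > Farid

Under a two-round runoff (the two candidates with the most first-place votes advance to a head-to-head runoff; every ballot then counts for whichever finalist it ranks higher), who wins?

Round 1 first-place votes: Wendy 28, Farid 43, Vikram 19. Farid and Wendy advance.
Runoff: Farid is ranked above Wendy on 43 ballots, Wendy above Farid on 47.

Wendy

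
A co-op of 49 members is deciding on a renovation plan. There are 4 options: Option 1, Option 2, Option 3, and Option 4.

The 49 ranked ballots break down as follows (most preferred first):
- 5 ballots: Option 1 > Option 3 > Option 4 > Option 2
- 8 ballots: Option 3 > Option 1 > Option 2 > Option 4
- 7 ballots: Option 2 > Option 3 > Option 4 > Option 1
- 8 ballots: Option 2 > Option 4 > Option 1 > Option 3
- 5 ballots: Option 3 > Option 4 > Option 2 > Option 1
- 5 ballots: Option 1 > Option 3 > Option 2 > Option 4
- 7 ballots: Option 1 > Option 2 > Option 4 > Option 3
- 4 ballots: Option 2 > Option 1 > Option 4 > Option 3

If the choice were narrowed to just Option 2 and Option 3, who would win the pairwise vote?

Option 2

Option 2 is ranked above Option 3 on 26 ballots; Option 3 above Option 2 on 23.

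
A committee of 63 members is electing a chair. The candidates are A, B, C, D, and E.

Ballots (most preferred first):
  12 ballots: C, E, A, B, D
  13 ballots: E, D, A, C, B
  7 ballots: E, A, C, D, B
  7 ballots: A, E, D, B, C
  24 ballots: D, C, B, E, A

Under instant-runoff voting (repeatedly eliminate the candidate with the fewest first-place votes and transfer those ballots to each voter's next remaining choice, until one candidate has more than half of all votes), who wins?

Round 1: A 7, B 0, C 12, D 24, E 20. B eliminated.
Round 2: A 7, C 12, D 24, E 20. A eliminated.
Round 3: C 12, D 24, E 27. C eliminated.
Round 4: D 24, E 39. E has a majority (≥32).

E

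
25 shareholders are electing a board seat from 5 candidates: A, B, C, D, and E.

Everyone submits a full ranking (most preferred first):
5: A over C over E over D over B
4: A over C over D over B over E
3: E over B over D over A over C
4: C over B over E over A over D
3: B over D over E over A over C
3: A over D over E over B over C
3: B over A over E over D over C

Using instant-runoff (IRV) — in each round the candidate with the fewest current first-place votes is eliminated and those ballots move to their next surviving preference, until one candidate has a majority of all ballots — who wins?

Round 1: A 12, B 6, C 4, D 0, E 3. D eliminated.
Round 2: A 12, B 6, C 4, E 3. E eliminated.
Round 3: A 12, B 9, C 4. C eliminated.
Round 4: A 12, B 13. B has a majority (≥13).

B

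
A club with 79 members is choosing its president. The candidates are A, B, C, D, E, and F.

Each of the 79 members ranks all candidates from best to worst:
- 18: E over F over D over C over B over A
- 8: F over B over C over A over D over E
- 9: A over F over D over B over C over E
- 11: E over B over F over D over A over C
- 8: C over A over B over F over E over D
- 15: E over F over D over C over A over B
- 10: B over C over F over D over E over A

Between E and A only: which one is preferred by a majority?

E is ranked above A on 54 ballots; A above E on 25.

E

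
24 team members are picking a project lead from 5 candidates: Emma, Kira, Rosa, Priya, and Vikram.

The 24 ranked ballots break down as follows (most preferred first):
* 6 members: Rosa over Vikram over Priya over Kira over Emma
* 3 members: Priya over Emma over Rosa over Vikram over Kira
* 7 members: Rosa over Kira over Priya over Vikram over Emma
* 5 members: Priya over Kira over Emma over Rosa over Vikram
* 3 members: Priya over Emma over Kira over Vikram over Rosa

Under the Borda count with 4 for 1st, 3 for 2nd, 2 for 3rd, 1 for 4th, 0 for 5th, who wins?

Priya

Emma: 6×0 + 3×3 + 7×0 + 5×2 + 3×3 = 28
Kira: 6×1 + 3×0 + 7×3 + 5×3 + 3×2 = 48
Rosa: 6×4 + 3×2 + 7×4 + 5×1 + 3×0 = 63
Priya: 6×2 + 3×4 + 7×2 + 5×4 + 3×4 = 70
Vikram: 6×3 + 3×1 + 7×1 + 5×0 + 3×1 = 31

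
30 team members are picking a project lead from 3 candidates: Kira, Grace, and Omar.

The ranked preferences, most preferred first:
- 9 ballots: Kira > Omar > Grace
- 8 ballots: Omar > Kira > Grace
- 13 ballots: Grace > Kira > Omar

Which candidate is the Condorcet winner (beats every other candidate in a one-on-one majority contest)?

Kira vs Grace: 17–13
Kira vs Omar: 22–8
Kira beats every other candidate.

Kira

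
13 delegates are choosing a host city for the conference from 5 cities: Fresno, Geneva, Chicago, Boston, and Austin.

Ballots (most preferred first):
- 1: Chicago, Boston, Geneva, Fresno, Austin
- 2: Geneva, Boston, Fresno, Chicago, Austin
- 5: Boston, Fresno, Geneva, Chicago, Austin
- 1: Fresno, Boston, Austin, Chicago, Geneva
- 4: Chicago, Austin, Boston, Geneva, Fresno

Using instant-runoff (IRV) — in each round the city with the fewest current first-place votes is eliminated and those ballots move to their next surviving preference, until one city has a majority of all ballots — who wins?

Round 1: Fresno 1, Geneva 2, Chicago 5, Boston 5, Austin 0. Austin eliminated.
Round 2: Fresno 1, Geneva 2, Chicago 5, Boston 5. Fresno eliminated.
Round 3: Geneva 2, Chicago 5, Boston 6. Geneva eliminated.
Round 4: Chicago 5, Boston 8. Boston has a majority (≥7).

Boston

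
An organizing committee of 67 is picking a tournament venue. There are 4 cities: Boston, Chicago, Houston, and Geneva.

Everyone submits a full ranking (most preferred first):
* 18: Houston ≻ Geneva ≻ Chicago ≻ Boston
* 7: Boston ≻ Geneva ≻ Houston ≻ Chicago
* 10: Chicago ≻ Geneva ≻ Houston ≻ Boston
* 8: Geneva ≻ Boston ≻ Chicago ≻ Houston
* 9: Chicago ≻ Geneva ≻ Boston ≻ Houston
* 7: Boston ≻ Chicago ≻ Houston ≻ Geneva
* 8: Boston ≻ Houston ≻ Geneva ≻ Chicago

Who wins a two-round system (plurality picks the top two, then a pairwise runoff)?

Chicago

Round 1 first-place votes: Boston 22, Chicago 19, Houston 18, Geneva 8. Boston and Chicago advance.
Runoff: Boston is ranked above Chicago on 30 ballots, Chicago above Boston on 37.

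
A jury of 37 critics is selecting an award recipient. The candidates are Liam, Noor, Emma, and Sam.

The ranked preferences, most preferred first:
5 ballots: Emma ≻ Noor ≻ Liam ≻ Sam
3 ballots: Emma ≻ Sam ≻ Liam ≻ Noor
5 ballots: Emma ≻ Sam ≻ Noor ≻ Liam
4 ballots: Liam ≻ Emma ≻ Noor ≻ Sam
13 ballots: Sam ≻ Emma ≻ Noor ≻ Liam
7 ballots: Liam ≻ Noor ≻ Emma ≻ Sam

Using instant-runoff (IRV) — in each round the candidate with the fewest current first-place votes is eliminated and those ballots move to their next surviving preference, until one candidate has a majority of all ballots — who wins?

Round 1: Liam 11, Noor 0, Emma 13, Sam 13. Noor eliminated.
Round 2: Liam 11, Emma 13, Sam 13. Liam eliminated.
Round 3: Emma 24, Sam 13. Emma has a majority (≥19).

Emma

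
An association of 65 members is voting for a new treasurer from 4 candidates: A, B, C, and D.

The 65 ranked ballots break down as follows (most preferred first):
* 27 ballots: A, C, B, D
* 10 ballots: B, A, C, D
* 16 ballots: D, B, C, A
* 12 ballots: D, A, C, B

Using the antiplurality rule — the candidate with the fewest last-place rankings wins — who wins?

C

Last-place votes: A 16, B 12, C 0, D 37.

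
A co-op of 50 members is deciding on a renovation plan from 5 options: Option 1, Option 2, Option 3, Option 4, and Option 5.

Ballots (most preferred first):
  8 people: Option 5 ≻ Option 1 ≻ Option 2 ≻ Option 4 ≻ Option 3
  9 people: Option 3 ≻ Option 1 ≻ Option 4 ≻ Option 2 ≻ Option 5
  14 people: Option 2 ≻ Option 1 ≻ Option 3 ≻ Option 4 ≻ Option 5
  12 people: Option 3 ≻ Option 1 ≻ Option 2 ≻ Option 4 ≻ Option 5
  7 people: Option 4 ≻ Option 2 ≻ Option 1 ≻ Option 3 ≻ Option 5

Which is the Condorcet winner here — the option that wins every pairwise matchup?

Option 1

Option 1 vs Option 2: 29–21
Option 1 vs Option 3: 29–21
Option 1 vs Option 4: 43–7
Option 1 vs Option 5: 42–8
Option 1 beats every other option.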